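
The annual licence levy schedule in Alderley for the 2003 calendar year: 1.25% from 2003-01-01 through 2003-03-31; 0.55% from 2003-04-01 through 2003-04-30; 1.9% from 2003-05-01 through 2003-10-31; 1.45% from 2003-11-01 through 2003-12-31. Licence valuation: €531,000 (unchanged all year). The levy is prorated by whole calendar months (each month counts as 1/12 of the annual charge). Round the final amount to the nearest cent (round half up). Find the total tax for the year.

€8,230.50

2003-01-01 to 2003-03-31: 3 months at 1.25% → €531,000 × 1.25% × 3/12 = €1,659.3750
2003-04-01 to 2003-04-30: 1 month at 0.55% → €531,000 × 0.55% × 1/12 = €243.3750
2003-05-01 to 2003-10-31: 6 months at 1.9% → €531,000 × 1.9% × 6/12 = €5,044.5000
2003-11-01 to 2003-12-31: 2 months at 1.45% → €531,000 × 1.45% × 2/12 = €1,283.2500
Total = €8,230.5000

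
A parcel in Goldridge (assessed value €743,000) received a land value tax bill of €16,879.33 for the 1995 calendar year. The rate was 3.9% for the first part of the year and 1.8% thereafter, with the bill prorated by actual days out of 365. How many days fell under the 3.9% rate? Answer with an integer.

82 days

Let d = days at the first rate; then 365 − d days at the second rate.
€743,000 × [3.9%·d + 1.8%·(365−d)] / 365 = €16,879.33
Solving gives d = 82, so the new rate took effect on 24 March 1995.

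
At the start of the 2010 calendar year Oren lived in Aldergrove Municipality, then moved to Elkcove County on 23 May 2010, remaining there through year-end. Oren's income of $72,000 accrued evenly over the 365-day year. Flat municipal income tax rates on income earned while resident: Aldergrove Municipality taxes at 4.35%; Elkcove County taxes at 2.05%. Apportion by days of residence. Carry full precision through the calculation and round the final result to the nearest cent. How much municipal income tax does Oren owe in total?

$2,120.25

Aldergrove Municipality, 1 Jan – 22 May 2010: 142 days → $72,000 × 4.35% × 142/365 = $1,218.4767
Elkcove County, 23 May – 31 Dec 2010: 223 days → $72,000 × 2.05% × 223/365 = $901.7753
Total = $2,120.2521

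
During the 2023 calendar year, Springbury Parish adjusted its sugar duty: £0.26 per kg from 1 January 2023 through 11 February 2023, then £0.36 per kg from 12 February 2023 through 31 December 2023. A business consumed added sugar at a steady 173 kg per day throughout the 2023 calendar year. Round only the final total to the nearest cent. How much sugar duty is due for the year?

1 January – 11 February 2023: 42 days × 173 kg/day = 7,266 kg at £0.26/kg → £1,889.16
12 February – 31 December 2023: 323 days × 173 kg/day = 55,879 kg at £0.36/kg → £20,116.44

£22,005.60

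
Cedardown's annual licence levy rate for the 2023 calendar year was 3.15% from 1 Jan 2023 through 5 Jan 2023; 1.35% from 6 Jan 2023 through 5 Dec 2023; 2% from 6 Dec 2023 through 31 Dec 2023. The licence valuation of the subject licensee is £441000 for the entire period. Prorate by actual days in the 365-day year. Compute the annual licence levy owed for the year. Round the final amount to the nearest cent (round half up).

1 Jan – 5 Jan 2023: 5 days at 3.15% → £441000 × 3.15% × 5/365 = £190.2945
6 Jan – 5 Dec 2023: 334 days at 1.35% → £441000 × 1.35% × 334/365 = £5447.8603
6 Dec – 31 Dec 2023: 26 days at 2% → £441000 × 2% × 26/365 = £628.2740
Total = £6266.4288

£6266.43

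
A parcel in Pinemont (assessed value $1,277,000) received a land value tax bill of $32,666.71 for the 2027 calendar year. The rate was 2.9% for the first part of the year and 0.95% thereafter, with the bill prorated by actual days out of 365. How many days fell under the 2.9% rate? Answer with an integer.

Let d = days at the first rate; then 365 − d days at the second rate.
$1,277,000 × [2.9%·d + 0.95%·(365−d)] / 365 = $32,666.71
Solving gives d = 301, so the new rate took effect on 29 October 2027.

301 days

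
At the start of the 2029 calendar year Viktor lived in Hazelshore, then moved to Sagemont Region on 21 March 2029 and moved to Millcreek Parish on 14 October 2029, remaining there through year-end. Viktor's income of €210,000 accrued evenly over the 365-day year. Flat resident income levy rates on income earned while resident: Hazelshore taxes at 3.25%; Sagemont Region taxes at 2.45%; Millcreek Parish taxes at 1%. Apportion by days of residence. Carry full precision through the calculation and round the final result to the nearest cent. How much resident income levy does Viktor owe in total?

€4,849.56

Hazelshore, 1 January – 20 March 2029: 79 days → €210,000 × 3.25% × 79/365 = €1,477.1918
Sagemont Region, 21 March – 13 October 2029: 207 days → €210,000 × 2.45% × 207/365 = €2,917.8493
Millcreek Parish, 14 October – 31 December 2029: 79 days → €210,000 × 1% × 79/365 = €454.5205
Total = €4,849.5616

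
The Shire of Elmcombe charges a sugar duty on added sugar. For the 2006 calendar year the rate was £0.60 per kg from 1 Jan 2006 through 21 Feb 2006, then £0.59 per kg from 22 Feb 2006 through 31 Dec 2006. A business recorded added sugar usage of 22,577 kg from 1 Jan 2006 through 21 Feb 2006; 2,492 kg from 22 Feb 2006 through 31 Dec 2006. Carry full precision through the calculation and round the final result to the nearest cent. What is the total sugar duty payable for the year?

£15,016.48

1 Jan – 21 Feb 2006: 22,577 kg at £0.60/kg → £13,546.20
22 Feb – 31 Dec 2006: 2,492 kg at £0.59/kg → £1,470.28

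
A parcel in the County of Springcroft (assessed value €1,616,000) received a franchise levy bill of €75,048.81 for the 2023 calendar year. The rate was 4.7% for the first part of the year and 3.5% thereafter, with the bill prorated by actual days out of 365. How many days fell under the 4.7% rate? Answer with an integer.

348 days

Let d = days at the first rate; then 365 − d days at the second rate.
€1,616,000 × [4.7%·d + 3.5%·(365−d)] / 365 = €75,048.81
Solving gives d = 348, so the new rate took effect on December 15, 2023.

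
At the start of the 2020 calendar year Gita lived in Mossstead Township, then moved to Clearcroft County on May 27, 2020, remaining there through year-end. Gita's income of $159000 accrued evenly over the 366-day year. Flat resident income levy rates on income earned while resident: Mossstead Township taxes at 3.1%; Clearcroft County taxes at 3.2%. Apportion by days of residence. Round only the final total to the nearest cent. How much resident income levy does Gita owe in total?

$5024.14

Mossstead Township, January 1 – May 26, 2020: 147 days → $159000 × 3.1% × 147/366 = $1979.6803
Clearcroft County, May 27 – December 31, 2020: 219 days → $159000 × 3.2% × 219/366 = $3044.4590
Total = $5024.1393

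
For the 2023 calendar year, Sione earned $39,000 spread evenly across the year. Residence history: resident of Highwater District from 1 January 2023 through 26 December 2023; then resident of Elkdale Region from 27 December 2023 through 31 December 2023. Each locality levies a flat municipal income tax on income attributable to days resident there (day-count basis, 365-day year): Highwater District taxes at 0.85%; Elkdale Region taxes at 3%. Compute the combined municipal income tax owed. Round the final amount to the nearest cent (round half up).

Highwater District, 1 January – 26 December 2023: 360 days → $39,000 × 0.85% × 360/365 = $326.9589
Elkdale Region, 27 December – 31 December 2023: 5 days → $39,000 × 3% × 5/365 = $16.0274
Total = $342.9863

$342.99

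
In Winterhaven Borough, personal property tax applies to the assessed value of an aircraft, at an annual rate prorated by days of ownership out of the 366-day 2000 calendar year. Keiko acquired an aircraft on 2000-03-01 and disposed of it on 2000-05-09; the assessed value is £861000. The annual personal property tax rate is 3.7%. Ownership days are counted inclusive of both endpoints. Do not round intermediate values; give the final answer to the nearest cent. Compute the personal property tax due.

£6092.87

Days held (2000-03-01 to 2000-05-09): 70 out of 366
Tax = £861000 × 3.7% × 70/366 = £6092.8689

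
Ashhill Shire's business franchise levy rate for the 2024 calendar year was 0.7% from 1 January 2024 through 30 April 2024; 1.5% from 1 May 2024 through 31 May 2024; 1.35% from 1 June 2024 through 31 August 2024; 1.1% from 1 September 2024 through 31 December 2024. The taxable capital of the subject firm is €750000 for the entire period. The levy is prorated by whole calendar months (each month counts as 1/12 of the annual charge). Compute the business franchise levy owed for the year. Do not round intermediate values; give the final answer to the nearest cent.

1 January – 30 April 2024: 4 months at 0.7% → €750000 × 0.7% × 4/12 = €1750.0000
1 May – 31 May 2024: 1 month at 1.5% → €750000 × 1.5% × 1/12 = €937.5000
1 June – 31 August 2024: 3 months at 1.35% → €750000 × 1.35% × 3/12 = €2531.2500
1 September – 31 December 2024: 4 months at 1.1% → €750000 × 1.1% × 4/12 = €2750.0000
Total = €7968.7500

€7968.75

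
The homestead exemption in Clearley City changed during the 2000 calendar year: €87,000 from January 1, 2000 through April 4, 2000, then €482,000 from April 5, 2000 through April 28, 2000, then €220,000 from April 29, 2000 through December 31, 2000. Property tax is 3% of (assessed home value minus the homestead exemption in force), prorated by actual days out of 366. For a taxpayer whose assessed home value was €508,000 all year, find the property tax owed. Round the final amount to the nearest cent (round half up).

January 1 – April 4, 2000: 95 days, exemption €87,000 → (€508,000 − €87,000) × 3% × 95/366 = €3,278.2787
April 5 – April 28, 2000: 24 days, exemption €482,000 → (€508,000 − €482,000) × 3% × 24/366 = €51.1475
April 29 – December 31, 2000: 247 days, exemption €220,000 → (€508,000 − €220,000) × 3% × 247/366 = €5,830.8197
Total = €9,160.2459

€9,160.25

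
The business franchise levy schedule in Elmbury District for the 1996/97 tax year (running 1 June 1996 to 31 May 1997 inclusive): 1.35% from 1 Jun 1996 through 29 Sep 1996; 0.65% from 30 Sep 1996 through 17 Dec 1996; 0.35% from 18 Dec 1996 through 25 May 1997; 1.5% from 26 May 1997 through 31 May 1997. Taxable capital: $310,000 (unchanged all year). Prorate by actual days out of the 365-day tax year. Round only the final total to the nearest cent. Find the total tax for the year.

$2,372.56

1 Jun – 29 Sep 1996: 121 days at 1.35% → $310,000 × 1.35% × 121/365 = $1,387.3562
30 Sep – 17 Dec 1996: 79 days at 0.65% → $310,000 × 0.65% × 79/365 = $436.1233
18 Dec 1996 – 25 May 1997: 159 days at 0.35% → $310,000 × 0.35% × 159/365 = $472.6438
26 May – 31 May 1997: 6 days at 1.5% → $310,000 × 1.5% × 6/365 = $76.4384
Total = $2,372.5616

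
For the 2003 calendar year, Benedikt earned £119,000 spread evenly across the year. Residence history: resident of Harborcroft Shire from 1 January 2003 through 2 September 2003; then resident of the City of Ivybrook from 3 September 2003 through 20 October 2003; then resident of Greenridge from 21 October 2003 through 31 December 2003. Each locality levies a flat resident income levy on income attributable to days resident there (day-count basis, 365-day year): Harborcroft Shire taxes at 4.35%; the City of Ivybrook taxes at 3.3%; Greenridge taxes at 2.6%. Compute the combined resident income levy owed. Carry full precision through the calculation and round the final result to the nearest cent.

£4,601.39

Harborcroft Shire, 1 January – 2 September 2003: 245 days → £119,000 × 4.35% × 245/365 = £3,474.6370
The City of Ivybrook, 3 September – 20 October 2003: 48 days → £119,000 × 3.3% × 48/365 = £516.4274
Greenridge, 21 October – 31 December 2003: 72 days → £119,000 × 2.6% × 72/365 = £610.3233
Total = £4,601.3877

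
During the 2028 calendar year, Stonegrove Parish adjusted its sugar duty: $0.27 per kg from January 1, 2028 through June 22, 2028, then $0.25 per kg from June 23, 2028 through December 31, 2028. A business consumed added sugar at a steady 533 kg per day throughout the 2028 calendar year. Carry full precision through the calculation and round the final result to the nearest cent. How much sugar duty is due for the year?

January 1 – June 22, 2028: 174 days × 533 kg/day = 92,742 kg at $0.27/kg → $25,040.34
June 23 – December 31, 2028: 192 days × 533 kg/day = 102,336 kg at $0.25/kg → $25,584.00

$50,624.34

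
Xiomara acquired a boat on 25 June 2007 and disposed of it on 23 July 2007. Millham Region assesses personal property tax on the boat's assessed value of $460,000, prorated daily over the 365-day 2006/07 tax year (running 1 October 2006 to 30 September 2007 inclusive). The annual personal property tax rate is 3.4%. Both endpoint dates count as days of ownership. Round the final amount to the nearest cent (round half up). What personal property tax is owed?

$1,242.63

Days held (25 June – 23 July 2007): 29 out of 365
Tax = $460,000 × 3.4% × 29/365 = $1,242.6301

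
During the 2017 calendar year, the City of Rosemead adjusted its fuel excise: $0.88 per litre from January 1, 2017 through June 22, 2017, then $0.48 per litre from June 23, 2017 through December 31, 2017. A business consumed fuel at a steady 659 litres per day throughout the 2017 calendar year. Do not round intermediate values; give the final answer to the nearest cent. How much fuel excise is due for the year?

$161059.60

January 1 – June 22, 2017: 173 days × 659 litres/day = 114,007 litres at $0.88/litre → $100326.16
June 23 – December 31, 2017: 192 days × 659 litres/day = 126,528 litres at $0.48/litre → $60733.44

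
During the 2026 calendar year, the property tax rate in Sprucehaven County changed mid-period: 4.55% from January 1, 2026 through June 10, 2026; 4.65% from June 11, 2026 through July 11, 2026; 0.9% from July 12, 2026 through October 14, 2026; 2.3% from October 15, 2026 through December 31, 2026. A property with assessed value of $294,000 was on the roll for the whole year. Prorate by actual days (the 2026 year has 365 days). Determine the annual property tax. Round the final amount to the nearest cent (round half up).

January 1 – June 10, 2026: 161 days at 4.55% → $294,000 × 4.55% × 161/365 = $5,900.5397
June 11 – July 11, 2026: 31 days at 4.65% → $294,000 × 4.65% × 31/365 = $1,161.0986
July 12 – October 14, 2026: 95 days at 0.9% → $294,000 × 0.9% × 95/365 = $688.6849
October 15 – December 31, 2026: 78 days at 2.3% → $294,000 × 2.3% × 78/365 = $1,445.0301
Total = $9,195.3534

$9,195.35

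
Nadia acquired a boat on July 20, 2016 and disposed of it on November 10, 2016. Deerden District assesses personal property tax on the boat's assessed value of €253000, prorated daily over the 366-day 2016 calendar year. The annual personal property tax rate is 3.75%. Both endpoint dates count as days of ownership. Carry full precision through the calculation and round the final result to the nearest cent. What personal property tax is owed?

€2955.12

Days held (July 20 – November 10, 2016): 114 out of 366
Tax = €253000 × 3.75% × 114/366 = €2955.1230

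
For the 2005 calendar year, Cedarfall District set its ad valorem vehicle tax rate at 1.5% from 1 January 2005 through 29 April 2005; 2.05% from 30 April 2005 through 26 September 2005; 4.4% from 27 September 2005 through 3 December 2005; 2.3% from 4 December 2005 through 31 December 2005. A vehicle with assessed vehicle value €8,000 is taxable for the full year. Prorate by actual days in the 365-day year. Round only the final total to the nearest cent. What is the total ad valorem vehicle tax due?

1 January – 29 April 2005: 119 days at 1.5% → €8,000 × 1.5% × 119/365 = €39.1233
30 April – 26 September 2005: 150 days at 2.05% → €8,000 × 2.05% × 150/365 = €67.3973
27 September – 3 December 2005: 68 days at 4.4% → €8,000 × 4.4% × 68/365 = €65.5781
4 December – 31 December 2005: 28 days at 2.3% → €8,000 × 2.3% × 28/365 = €14.1151
Total = €186.2137

€186.21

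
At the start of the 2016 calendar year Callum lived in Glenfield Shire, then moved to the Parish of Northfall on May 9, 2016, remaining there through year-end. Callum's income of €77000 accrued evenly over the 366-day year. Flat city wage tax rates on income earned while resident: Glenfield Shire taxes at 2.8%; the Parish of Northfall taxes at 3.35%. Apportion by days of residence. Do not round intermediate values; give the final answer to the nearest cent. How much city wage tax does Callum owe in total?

€2430.23

Glenfield Shire, January 1 – May 8, 2016: 129 days → €77000 × 2.8% × 129/366 = €759.9016
The Parish of Northfall, May 9 – December 31, 2016: 237 days → €77000 × 3.35% × 237/366 = €1670.3320
Total = €2430.2336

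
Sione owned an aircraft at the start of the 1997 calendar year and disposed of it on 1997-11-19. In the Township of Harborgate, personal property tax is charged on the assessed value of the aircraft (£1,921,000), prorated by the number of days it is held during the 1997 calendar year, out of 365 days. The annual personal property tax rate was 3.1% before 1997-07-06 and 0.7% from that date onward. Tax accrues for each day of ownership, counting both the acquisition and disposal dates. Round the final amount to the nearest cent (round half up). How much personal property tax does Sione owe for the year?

£35,393.77

1997-01-01 to 1997-07-05: 186 days at 3.1% → £1,921,000 × 3.1% × 186/365 = £30,346.5370
1997-07-06 to 1997-11-19: 137 days at 0.7% → £1,921,000 × 0.7% × 137/365 = £5,047.2301
Total = £35,393.7671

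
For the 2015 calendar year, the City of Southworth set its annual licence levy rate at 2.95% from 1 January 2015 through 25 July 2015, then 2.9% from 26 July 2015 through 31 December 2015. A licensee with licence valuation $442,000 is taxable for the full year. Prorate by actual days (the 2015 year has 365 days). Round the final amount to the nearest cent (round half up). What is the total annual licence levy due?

1 January – 25 July 2015: 206 days at 2.95% → $442,000 × 2.95% × 206/365 = $7,358.9973
26 July – 31 December 2015: 159 days at 2.9% → $442,000 × 2.9% × 159/365 = $5,583.7315
Total = $12,942.7288

$12,942.73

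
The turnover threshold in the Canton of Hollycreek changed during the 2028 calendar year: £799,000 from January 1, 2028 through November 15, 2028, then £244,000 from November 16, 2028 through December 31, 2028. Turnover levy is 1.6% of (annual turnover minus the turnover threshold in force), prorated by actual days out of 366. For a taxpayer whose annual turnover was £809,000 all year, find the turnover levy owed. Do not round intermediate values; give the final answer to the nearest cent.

January 1 – November 15, 2028: 320 days, exemption £799,000 → (£809,000 − £799,000) × 1.6% × 320/366 = £139.8907
November 16 – December 31, 2028: 46 days, exemption £244,000 → (£809,000 − £244,000) × 1.6% × 46/366 = £1,136.1749
Total = £1,276.0656

£1,276.07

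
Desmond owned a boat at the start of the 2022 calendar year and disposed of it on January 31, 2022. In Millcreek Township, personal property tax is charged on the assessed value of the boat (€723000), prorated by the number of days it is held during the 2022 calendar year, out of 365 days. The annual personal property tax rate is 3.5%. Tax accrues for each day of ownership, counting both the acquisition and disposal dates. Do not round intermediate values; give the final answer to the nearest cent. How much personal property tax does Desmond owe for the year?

Days held (January 1 – January 31, 2022): 31 out of 365
Tax = €723000 × 3.5% × 31/365 = €2149.1918

€2149.19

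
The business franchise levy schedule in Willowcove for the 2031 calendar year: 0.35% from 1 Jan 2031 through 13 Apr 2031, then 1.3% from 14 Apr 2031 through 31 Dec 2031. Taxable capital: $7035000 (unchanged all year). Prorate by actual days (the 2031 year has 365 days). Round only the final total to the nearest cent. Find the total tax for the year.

$72595.42

1 Jan – 13 Apr 2031: 103 days at 0.35% → $7035000 × 0.35% × 103/365 = $6948.2671
14 Apr – 31 Dec 2031: 262 days at 1.3% → $7035000 × 1.3% × 262/365 = $65647.1507
Total = $72595.4178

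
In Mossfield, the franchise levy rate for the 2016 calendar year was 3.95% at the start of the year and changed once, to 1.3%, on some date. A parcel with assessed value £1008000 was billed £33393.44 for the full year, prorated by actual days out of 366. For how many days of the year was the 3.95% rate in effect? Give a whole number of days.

278 days

Let d = days at the first rate; then 366 − d days at the second rate.
£1008000 × [3.95%·d + 1.3%·(366−d)] / 366 = £33393.44
Solving gives d = 278, so the new rate took effect on October 5, 2016.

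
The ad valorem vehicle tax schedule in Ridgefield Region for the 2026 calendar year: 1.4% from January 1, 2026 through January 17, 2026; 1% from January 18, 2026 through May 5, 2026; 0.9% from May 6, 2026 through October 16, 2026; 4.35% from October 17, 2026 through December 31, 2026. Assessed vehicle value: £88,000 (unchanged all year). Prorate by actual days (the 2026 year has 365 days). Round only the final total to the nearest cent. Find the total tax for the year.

January 1 – January 17, 2026: 17 days at 1.4% → £88,000 × 1.4% × 17/365 = £57.3808
January 18 – May 5, 2026: 108 days at 1% → £88,000 × 1% × 108/365 = £260.3836
May 6 – October 16, 2026: 164 days at 0.9% → £88,000 × 0.9% × 164/365 = £355.8575
October 17 – December 31, 2026: 76 days at 4.35% → £88,000 × 4.35% × 76/365 = £797.0630
Total = £1,470.6849

£1,470.68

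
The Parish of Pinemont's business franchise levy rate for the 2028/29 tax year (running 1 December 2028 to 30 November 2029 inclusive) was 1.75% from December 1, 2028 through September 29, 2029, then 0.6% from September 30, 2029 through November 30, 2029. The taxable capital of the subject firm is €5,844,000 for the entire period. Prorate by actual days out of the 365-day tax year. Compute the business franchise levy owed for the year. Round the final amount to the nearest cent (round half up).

€90,854.19

December 1, 2028 – September 29, 2029: 303 days at 1.75% → €5,844,000 × 1.75% × 303/365 = €84,898.1096
September 30 – November 30, 2029: 62 days at 0.6% → €5,844,000 × 0.6% × 62/365 = €5,956.0767
Total = €90,854.1863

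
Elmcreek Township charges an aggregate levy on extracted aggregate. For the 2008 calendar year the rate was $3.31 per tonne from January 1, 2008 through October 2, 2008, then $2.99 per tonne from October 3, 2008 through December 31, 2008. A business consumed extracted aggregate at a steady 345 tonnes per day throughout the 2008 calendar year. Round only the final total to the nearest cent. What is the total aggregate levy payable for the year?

January 1 – October 2, 2008: 276 days × 345 tonnes/day = 95,220 tonnes at $3.31/tonne → $315,178.20
October 3 – December 31, 2008: 90 days × 345 tonnes/day = 31,050 tonnes at $2.99/tonne → $92,839.50

$408,017.70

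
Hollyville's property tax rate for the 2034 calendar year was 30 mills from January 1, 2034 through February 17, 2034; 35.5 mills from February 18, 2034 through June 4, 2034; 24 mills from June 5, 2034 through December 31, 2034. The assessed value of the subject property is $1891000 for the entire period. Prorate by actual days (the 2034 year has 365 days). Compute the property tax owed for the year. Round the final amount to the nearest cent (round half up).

January 1 – February 17, 2034: 48 days at 30 mills → $1891000 × 3% × 48/365 = $7460.3836
February 18 – June 4, 2034: 107 days at 35.5 mills → $1891000 × 3.55% × 107/365 = $19679.3521
June 5 – December 31, 2034: 210 days at 24 mills → $1891000 × 2.4% × 210/365 = $26111.3425
Total = $53251.0781

$53251.08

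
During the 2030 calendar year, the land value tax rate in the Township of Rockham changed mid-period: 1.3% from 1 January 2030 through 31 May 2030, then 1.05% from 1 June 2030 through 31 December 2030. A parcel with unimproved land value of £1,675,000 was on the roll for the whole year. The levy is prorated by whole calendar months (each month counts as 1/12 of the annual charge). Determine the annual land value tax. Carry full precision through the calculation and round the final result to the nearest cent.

1 January – 31 May 2030: 5 months at 1.3% → £1,675,000 × 1.3% × 5/12 = £9,072.9167
1 June – 31 December 2030: 7 months at 1.05% → £1,675,000 × 1.05% × 7/12 = £10,259.3750
Total = £19,332.2917

£19,332.29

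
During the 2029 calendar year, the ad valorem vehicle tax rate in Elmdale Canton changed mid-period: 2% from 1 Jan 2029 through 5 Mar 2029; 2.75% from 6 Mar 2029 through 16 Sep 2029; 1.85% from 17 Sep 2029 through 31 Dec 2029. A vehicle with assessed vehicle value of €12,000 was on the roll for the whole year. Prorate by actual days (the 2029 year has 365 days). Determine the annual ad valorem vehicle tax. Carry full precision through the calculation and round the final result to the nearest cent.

€282.85

1 Jan – 5 Mar 2029: 64 days at 2% → €12,000 × 2% × 64/365 = €42.0822
6 Mar – 16 Sep 2029: 195 days at 2.75% → €12,000 × 2.75% × 195/365 = €176.3014
17 Sep – 31 Dec 2029: 106 days at 1.85% → €12,000 × 1.85% × 106/365 = €64.4712
Total = €282.8548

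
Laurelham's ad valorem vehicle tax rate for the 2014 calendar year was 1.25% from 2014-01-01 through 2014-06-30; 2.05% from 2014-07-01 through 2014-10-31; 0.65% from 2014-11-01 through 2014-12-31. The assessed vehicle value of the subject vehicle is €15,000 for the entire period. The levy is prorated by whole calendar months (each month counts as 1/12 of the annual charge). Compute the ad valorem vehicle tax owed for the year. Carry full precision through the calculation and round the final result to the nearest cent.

2014-01-01 to 2014-06-30: 6 months at 1.25% → €15,000 × 1.25% × 6/12 = €93.7500
2014-07-01 to 2014-10-31: 4 months at 2.05% → €15,000 × 2.05% × 4/12 = €102.5000
2014-11-01 to 2014-12-31: 2 months at 0.65% → €15,000 × 0.65% × 2/12 = €16.2500
Total = €212.5000

€212.50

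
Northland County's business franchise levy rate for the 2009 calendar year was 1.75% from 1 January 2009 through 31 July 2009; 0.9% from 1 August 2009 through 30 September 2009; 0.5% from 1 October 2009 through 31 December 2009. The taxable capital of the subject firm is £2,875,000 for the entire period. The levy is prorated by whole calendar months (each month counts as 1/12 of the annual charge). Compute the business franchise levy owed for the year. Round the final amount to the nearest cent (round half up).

£37,255.21

1 January – 31 July 2009: 7 months at 1.75% → £2,875,000 × 1.75% × 7/12 = £29,348.9583
1 August – 30 September 2009: 2 months at 0.9% → £2,875,000 × 0.9% × 2/12 = £4,312.5000
1 October – 31 December 2009: 3 months at 0.5% → £2,875,000 × 0.5% × 3/12 = £3,593.7500
Total = £37,255.2083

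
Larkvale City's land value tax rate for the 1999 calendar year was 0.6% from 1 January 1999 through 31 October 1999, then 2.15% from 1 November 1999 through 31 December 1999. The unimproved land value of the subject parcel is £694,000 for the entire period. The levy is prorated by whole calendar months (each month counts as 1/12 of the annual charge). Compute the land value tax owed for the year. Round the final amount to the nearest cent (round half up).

£5,956.83

1 January – 31 October 1999: 10 months at 0.6% → £694,000 × 0.6% × 10/12 = £3,470.0000
1 November – 31 December 1999: 2 months at 2.15% → £694,000 × 2.15% × 2/12 = £2,486.8333
Total = £5,956.8333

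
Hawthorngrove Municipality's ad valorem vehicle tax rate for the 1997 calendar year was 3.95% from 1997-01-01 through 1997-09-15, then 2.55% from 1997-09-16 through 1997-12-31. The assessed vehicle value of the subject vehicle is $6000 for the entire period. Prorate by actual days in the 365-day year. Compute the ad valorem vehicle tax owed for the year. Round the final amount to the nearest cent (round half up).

$212.38

1997-01-01 to 1997-09-15: 258 days at 3.95% → $6000 × 3.95% × 258/365 = $167.5233
1997-09-16 to 1997-12-31: 107 days at 2.55% → $6000 × 2.55% × 107/365 = $44.8521
Total = $212.3753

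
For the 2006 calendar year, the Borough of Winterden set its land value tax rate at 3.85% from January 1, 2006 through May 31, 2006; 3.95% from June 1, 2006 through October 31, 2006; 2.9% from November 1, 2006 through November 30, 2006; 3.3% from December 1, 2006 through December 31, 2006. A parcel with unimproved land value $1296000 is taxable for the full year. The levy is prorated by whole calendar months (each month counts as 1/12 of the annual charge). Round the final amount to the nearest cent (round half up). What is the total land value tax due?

January 1 – May 31, 2006: 5 months at 3.85% → $1296000 × 3.85% × 5/12 = $20790.0000
June 1 – October 31, 2006: 5 months at 3.95% → $1296000 × 3.95% × 5/12 = $21330.0000
November 1 – November 30, 2006: 1 month at 2.9% → $1296000 × 2.9% × 1/12 = $3132.0000
December 1 – December 31, 2006: 1 month at 3.3% → $1296000 × 3.3% × 1/12 = $3564.0000
Total = $48816.0000

$48816.00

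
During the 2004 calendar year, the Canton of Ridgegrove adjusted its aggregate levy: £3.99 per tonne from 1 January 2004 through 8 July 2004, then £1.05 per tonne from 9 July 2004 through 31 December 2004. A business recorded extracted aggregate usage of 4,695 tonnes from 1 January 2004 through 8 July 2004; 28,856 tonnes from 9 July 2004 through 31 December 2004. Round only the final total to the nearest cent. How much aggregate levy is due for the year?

1 January – 8 July 2004: 4,695 tonnes at £3.99/tonne → £18,733.05
9 July – 31 December 2004: 28,856 tonnes at £1.05/tonne → £30,298.80

£49,031.85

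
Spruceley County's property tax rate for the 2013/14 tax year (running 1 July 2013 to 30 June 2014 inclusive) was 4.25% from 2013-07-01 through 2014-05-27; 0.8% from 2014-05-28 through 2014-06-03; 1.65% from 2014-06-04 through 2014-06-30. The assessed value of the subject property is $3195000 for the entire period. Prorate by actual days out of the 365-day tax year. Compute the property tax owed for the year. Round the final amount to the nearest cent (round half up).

2013-07-01 to 2014-05-27: 331 days at 4.25% → $3195000 × 4.25% × 331/365 = $123138.8014
2014-05-28 to 2014-06-03: 7 days at 0.8% → $3195000 × 0.8% × 7/365 = $490.1918
2014-06-04 to 2014-06-30: 27 days at 1.65% → $3195000 × 1.65% × 27/365 = $3899.6507
Total = $127528.6438

$127528.64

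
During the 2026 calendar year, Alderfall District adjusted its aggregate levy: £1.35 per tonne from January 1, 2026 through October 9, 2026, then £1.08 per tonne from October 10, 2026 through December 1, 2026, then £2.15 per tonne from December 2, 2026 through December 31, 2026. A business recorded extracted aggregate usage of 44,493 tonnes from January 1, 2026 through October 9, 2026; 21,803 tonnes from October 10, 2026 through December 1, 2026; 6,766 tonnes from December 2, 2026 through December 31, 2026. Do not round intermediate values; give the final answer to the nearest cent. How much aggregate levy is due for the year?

January 1 – October 9, 2026: 44,493 tonnes at £1.35/tonne → £60065.55
October 10 – December 1, 2026: 21,803 tonnes at £1.08/tonne → £23547.24
December 2 – December 31, 2026: 6,766 tonnes at £2.15/tonne → £14546.90

£98159.69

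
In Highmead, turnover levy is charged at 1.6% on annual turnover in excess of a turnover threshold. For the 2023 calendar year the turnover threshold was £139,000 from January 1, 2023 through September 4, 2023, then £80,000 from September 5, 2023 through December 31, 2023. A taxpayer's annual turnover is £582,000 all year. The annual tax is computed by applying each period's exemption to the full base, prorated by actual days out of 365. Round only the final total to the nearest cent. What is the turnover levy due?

January 1 – September 4, 2023: 247 days, exemption £139,000 → (£582,000 − £139,000) × 1.6% × 247/365 = £4,796.5370
September 5 – December 31, 2023: 118 days, exemption £80,000 → (£582,000 − £80,000) × 1.6% × 118/365 = £2,596.6466
Total = £7,393.1836

£7,393.18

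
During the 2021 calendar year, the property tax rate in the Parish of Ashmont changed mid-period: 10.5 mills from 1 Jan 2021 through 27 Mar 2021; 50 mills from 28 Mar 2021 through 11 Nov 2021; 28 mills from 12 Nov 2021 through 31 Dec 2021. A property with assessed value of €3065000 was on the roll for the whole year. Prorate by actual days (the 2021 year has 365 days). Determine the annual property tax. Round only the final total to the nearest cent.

€115487.52

1 Jan – 27 Mar 2021: 86 days at 10.5 mills → €3065000 × 1.05% × 86/365 = €7582.7260
28 Mar – 11 Nov 2021: 229 days at 50 mills → €3065000 × 5% × 229/365 = €96148.6301
12 Nov – 31 Dec 2021: 50 days at 28 mills → €3065000 × 2.8% × 50/365 = €11756.1644
Total = €115487.5205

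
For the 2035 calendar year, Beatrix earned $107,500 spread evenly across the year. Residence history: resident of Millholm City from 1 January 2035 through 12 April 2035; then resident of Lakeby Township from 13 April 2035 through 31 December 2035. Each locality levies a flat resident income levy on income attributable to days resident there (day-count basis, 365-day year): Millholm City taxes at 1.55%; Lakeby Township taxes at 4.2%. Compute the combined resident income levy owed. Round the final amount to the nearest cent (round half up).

$3,718.91

Millholm City, 1 January – 12 April 2035: 102 days → $107,500 × 1.55% × 102/365 = $465.6370
Lakeby Township, 13 April – 31 December 2035: 263 days → $107,500 × 4.2% × 263/365 = $3,253.2740
Total = $3,718.9110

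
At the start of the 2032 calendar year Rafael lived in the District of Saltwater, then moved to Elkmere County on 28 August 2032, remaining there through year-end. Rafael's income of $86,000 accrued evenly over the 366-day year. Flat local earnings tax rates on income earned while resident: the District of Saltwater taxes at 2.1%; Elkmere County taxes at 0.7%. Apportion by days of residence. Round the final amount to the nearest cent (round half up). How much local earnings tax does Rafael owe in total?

$1,391.51

The District of Saltwater, 1 January – 27 August 2032: 240 days → $86,000 × 2.1% × 240/366 = $1,184.2623
Elkmere County, 28 August – 31 December 2032: 126 days → $86,000 × 0.7% × 126/366 = $207.2459
Total = $1,391.5082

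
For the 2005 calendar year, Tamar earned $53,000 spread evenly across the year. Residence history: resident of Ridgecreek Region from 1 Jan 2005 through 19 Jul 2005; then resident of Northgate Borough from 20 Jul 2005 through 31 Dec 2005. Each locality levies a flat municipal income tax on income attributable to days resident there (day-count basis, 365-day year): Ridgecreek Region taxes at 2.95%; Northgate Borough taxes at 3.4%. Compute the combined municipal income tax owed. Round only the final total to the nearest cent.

Ridgecreek Region, 1 Jan – 19 Jul 2005: 200 days → $53,000 × 2.95% × 200/365 = $856.7123
Northgate Borough, 20 Jul – 31 Dec 2005: 165 days → $53,000 × 3.4% × 165/365 = $814.6027
Total = $1,671.3151

$1,671.32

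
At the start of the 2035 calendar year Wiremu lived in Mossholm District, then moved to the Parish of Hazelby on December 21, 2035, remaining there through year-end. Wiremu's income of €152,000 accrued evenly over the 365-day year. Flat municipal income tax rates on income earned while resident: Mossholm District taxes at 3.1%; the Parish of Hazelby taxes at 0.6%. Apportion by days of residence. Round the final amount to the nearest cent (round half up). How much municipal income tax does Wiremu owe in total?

Mossholm District, January 1 – December 20, 2035: 354 days → €152,000 × 3.1% × 354/365 = €4,569.9945
The Parish of Hazelby, December 21 – December 31, 2035: 11 days → €152,000 × 0.6% × 11/365 = €27.4849
Total = €4,597.4795

€4,597.48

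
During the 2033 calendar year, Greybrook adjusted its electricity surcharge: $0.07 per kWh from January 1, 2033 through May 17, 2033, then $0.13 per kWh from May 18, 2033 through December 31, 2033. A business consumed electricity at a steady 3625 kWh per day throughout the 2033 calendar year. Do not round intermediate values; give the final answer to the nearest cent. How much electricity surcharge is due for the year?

$142,208.75

January 1 – May 17, 2033: 137 days × 3625 kWh/day = 496,625 kWh at $0.07/kWh → $34,763.75
May 18 – December 31, 2033: 228 days × 3625 kWh/day = 826,500 kWh at $0.13/kWh → $107,445.00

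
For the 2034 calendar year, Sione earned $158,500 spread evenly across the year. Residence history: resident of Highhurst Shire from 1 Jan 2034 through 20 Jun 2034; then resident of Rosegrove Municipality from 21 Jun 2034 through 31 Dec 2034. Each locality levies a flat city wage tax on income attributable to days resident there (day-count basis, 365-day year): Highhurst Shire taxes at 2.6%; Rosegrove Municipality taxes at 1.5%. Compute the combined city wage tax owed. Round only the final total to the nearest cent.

Highhurst Shire, 1 Jan – 20 Jun 2034: 171 days → $158,500 × 2.6% × 171/365 = $1,930.6603
Rosegrove Municipality, 21 Jun – 31 Dec 2034: 194 days → $158,500 × 1.5% × 194/365 = $1,263.6575
Total = $3,194.3178

$3,194.32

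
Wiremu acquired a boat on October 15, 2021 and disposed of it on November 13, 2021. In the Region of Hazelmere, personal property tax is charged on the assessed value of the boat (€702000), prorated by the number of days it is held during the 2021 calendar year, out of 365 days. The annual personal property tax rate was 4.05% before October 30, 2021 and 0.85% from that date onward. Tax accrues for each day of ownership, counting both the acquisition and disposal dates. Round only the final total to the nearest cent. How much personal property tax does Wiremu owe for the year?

October 15 – October 29, 2021: 15 days at 4.05% → €702000 × 4.05% × 15/365 = €1168.3973
October 30 – November 13, 2021: 15 days at 0.85% → €702000 × 0.85% × 15/365 = €245.2192
Total = €1413.6164

€1413.62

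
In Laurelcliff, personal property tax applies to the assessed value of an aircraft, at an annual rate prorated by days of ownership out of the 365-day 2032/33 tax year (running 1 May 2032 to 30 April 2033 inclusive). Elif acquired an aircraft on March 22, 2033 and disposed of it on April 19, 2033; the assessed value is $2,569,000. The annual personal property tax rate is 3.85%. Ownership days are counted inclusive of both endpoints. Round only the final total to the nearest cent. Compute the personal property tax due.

Days held (March 22 – April 19, 2033): 29 out of 365
Tax = $2,569,000 × 3.85% × 29/365 = $7,858.3247

$7,858.32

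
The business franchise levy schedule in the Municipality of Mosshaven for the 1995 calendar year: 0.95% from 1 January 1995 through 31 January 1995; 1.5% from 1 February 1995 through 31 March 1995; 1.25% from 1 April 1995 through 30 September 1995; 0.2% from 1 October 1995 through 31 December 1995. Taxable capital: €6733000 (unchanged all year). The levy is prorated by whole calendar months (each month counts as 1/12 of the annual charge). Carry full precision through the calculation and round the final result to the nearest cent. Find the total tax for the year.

€67610.54

1 January – 31 January 1995: 1 month at 0.95% → €6733000 × 0.95% × 1/12 = €5330.2917
1 February – 31 March 1995: 2 months at 1.5% → €6733000 × 1.5% × 2/12 = €16832.5000
1 April – 30 September 1995: 6 months at 1.25% → €6733000 × 1.25% × 6/12 = €42081.2500
1 October – 31 December 1995: 3 months at 0.2% → €6733000 × 0.2% × 3/12 = €3366.5000
Total = €67610.5417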